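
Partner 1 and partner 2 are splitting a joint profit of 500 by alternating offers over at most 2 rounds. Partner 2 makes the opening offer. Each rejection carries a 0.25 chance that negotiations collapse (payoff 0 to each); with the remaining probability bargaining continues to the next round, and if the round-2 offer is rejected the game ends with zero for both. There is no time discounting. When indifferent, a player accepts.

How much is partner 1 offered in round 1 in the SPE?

375

By backward induction:
Round 2 (partner 1 proposes): partner 2 will accept anything ≥ 0, so partner 1 offers 0 and keeps 500.
Round 1 (partner 2 proposes): rejecting gives partner 1 an expected 0.75 × 500 = 375; partner 2 offers that and keeps 125.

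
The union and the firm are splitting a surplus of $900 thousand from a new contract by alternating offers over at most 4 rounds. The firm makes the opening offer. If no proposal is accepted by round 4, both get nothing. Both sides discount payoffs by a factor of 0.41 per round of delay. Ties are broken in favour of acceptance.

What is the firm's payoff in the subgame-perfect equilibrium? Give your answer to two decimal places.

Round 4 (the union proposes): the firm will accept anything ≥ 0, so the union offers 0 and keeps 900.
Round 3 (the firm proposes): the union can get 900 next round, worth 0.41 × 900 = 369 now, so the firm offers 369, keeping 531.
Round 2 (the union proposes): the firm can get 531 next round, worth 0.41 × 531 = 217.71 now. The union offers 217.71 and keeps 900 − 217.71 = 682.29.
Round 1 (the firm proposes): the union can get 682.29 next round, worth 0.41 × 682.29 = 279.7389 now; the firm offers that and keeps 620.2611.

620.26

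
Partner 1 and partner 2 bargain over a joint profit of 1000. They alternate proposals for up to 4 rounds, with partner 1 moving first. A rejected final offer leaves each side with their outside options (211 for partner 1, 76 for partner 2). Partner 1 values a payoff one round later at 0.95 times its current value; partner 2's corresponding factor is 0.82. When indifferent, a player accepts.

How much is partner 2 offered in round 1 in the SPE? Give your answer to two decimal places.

Solve by backward induction from round 4.
Round 4 (partner 2 proposes): partner 1 gets 211 if talks fail, so partner 2 offers 211 and keeps 789.
Round 3 (partner 1 proposes): partner 2 can get 789 next round, worth 0.82 × 789 = 646.98 now, so partner 1 offers 646.98, keeping 353.02.
Round 2 (partner 2 proposes): partner 1 can get 353.02 next round, worth 0.95 × 353.02 = 335.369 now. Partner 2 offers 335.369 and keeps 1000 − 335.369 = 664.631.
Round 1 (partner 1 proposes): partner 2 can get 664.631 next round, worth 0.82 × 664.631 = 544.99742 now. Partner 1 offers 544.99742 and keeps 1000 − 544.99742 = 455.00258.

545.00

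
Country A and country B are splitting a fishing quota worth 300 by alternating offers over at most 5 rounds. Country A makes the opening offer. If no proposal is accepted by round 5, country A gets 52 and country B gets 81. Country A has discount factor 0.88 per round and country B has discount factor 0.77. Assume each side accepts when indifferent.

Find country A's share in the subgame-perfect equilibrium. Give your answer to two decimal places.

Work backward from the last round.
Round 5 (country A proposes): country B gets 81 if talks fail, so country A offers 81 and keeps 219.
Round 4 (country B proposes): country A can get 219 next round, worth 0.88 × 219 = 192.72 now. Country B offers 192.72 and keeps 300 − 192.72 = 107.28.
Round 3 (country A proposes): country B can get 107.28 next round, worth 0.77 × 107.28 = 82.6056 now, so country A offers 82.6056, keeping 217.3944.
Round 2 (country B proposes): country A can get 217.3944 next round, worth 0.88 × 217.3944 = 191.307072 now, so country B offers 191.307072, keeping 108.692928.
Round 1 (country A proposes): country B can get 108.692928 next round, worth 0.77 × 108.692928 = 83.69355456 now. Country A offers 83.69355456 and keeps 300 − 83.69355456 = 216.30644544.

216.31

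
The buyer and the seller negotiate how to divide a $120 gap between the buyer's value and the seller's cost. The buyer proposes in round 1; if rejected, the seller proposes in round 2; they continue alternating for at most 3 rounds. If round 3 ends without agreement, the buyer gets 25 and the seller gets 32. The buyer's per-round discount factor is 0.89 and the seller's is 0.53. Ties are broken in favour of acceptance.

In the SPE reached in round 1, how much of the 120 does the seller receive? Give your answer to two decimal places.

Round 3 (the buyer proposes): the seller gets 32 if talks fail, so the buyer offers 32 and keeps 88.
Round 2 (the seller proposes): the buyer can get 88 next round, worth 0.89 × 88 = 78.32 now. The seller offers 78.32 and keeps 120 − 78.32 = 41.68.
Round 1 (the buyer proposes): the seller can get 41.68 next round, worth 0.53 × 41.68 = 22.0904 now, so the buyer offers 22.0904, keeping 97.9096.

22.09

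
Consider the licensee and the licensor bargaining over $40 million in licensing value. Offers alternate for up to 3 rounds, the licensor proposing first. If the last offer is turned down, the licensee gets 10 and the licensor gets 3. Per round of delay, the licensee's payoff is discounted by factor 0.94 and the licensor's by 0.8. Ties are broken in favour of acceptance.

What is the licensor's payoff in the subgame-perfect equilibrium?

Round 3 (the licensor proposes): the licensee gets 10 if talks fail, so the licensor offers 10 and keeps 30.
Round 2 (the licensee proposes): the licensor can get 30 next round, worth 0.8 × 30 = 24 now, so the licensee offers 24, keeping 16.
Round 1 (the licensor proposes): the licensee can get 16 next round, worth 0.94 × 16 = 15.04 now, so the licensor offers 15.04, keeping 24.96.

24.96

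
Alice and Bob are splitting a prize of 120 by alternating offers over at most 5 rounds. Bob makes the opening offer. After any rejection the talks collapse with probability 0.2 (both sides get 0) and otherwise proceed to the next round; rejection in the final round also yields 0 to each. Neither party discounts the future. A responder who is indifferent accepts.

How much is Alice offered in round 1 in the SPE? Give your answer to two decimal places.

Round 5 (Bob proposes): Alice will accept anything ≥ 0, so Bob offers 0 and keeps 120.
Round 4 (Alice proposes): rejecting gives Bob an expected 0.8 × 120 = 96, so Alice offers 96, keeping 24.
Round 3 (Bob proposes): rejecting gives Alice an expected 0.8 × 24 = 19.2. Bob offers 19.2 and keeps 120 − 19.2 = 100.8.
Round 2 (Alice proposes): rejecting gives Bob an expected 0.8 × 100.8 = 80.64; Alice offers that and keeps 39.36.
Round 1 (Bob proposes): rejecting gives Alice an expected 0.8 × 39.36 = 31.488; Bob offers that and keeps 88.512.

31.49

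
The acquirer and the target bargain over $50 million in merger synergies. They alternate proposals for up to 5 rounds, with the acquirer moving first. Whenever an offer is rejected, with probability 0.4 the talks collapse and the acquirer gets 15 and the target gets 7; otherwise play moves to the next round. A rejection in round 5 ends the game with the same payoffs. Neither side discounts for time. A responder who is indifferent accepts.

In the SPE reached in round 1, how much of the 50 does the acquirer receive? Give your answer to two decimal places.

33.86

By backward induction:
Round 5 (the acquirer proposes): the target gets 7 if talks fail, so the acquirer offers 7 and keeps 43.
Round 4 (the target proposes): rejecting gives the acquirer an expected 0.6 × 43 + 0.4 × 15 = 31.8. The target offers 31.8 and keeps 50 − 31.8 = 18.2.
Round 3 (the acquirer proposes): rejecting gives the target an expected 0.6 × 18.2 + 0.4 × 7 = 13.72, so the acquirer offers 13.72, keeping 36.28.
Round 2 (the target proposes): rejecting gives the acquirer an expected 0.6 × 36.28 + 0.4 × 15 = 27.768, so the target offers 27.768, keeping 22.232.
Round 1 (the acquirer proposes): rejecting gives the target an expected 0.6 × 22.232 + 0.4 × 7 = 16.1392, so the acquirer offers 16.1392, keeping 33.8608.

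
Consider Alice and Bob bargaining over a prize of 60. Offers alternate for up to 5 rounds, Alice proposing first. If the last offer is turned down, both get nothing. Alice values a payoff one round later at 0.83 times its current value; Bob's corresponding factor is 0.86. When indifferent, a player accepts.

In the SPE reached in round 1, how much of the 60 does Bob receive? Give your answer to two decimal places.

Round 5 (Alice proposes): Bob will accept anything ≥ 0, so Alice offers 0 and keeps 60.
Round 4 (Bob proposes): Alice can get 60 next round, worth 0.83 × 60 = 49.8 now. Bob offers 49.8 and keeps 60 − 49.8 = 10.2.
Round 3 (Alice proposes): Bob can get 10.2 next round, worth 0.86 × 10.2 = 8.772 now. Alice offers 8.772 and keeps 60 − 8.772 = 51.228.
Round 2 (Bob proposes): Alice can get 51.228 next round, worth 0.83 × 51.228 = 42.51924 now. Bob offers 42.51924 and keeps 60 − 42.51924 = 17.48076.
Round 1 (Alice proposes): Bob can get 17.48076 next round, worth 0.86 × 17.48076 = 15.0334536 now. Alice offers 15.0334536 and keeps 60 − 15.0334536 = 44.9665464.

15.03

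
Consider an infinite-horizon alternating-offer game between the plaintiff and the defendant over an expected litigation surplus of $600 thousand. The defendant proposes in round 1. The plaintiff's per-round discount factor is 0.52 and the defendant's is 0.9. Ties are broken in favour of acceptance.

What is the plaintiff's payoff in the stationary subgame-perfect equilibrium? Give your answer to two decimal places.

58.65

In a stationary SPE each proposer offers the other exactly their discounted continuation value.
If the defendant keeps x when proposing and the plaintiff keeps y when proposing, then x = 600 − 0.52y and y = 600 − 0.9x.
Solving: x = 600(1 − 0.52) / (1 − 0.9·0.52) = 288 / 0.532 ≈ 541.3534.
The plaintiff gets 600 − 541.3534 ≈ 58.6466.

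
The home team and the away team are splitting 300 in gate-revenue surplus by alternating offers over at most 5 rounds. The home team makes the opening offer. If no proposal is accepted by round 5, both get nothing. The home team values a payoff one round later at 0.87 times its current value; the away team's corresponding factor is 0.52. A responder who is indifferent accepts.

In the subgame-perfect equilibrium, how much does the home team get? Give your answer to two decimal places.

270.55

Round 5 (the home team proposes): the away team will accept anything ≥ 0, so the home team offers 0 and keeps 300.
Round 4 (the away team proposes): the home team can get 300 next round, worth 0.87 × 300 = 261 now; the away team offers that and keeps 39.
Round 3 (the home team proposes): the away team can get 39 next round, worth 0.52 × 39 = 20.28 now, so the home team offers 20.28, keeping 279.72.
Round 2 (the away team proposes): the home team can get 279.72 next round, worth 0.87 × 279.72 = 243.3564 now, so the away team offers 243.3564, keeping 56.6436.
Round 1 (the home team proposes): the away team can get 56.6436 next round, worth 0.52 × 56.6436 = 29.454672 now, so the home team offers 29.454672, keeping 270.545328.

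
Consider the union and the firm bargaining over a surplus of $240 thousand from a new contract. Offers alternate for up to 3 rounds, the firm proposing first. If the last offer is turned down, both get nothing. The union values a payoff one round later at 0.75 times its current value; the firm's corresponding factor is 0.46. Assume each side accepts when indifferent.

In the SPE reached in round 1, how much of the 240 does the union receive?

Solve by backward induction from round 3.
Round 3 (the firm proposes): rejection yields 0 for the union; the firm offers 0 and keeps 240.
Round 2 (the union proposes): the firm can get 240 next round, worth 0.46 × 240 = 110.4 now, so the union offers 110.4, keeping 129.6.
Round 1 (the firm proposes): the union can get 129.6 next round, worth 0.75 × 129.6 = 97.2 now; the firm offers that and keeps 142.8.

97.2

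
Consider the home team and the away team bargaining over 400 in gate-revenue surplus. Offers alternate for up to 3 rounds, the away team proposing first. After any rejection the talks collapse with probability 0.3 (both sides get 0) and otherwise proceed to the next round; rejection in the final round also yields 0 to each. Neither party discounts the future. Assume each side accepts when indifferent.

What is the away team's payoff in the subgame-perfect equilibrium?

By backward induction:
Round 3 (the away team proposes): rejection yields 0 for the home team; the away team offers 0 and keeps 400.
Round 2 (the home team proposes): rejecting gives the away team an expected 0.7 × 400 = 280. The home team offers 280 and keeps 400 − 280 = 120.
Round 1 (the away team proposes): rejecting gives the home team an expected 0.7 × 120 = 84; the away team offers that and keeps 316.

316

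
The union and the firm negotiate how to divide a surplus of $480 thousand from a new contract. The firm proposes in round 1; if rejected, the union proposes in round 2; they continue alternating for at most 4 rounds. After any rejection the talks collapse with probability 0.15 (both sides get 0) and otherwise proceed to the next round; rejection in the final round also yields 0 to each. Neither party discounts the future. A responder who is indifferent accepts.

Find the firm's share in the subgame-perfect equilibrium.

124.02

Round 4 (the union proposes): the firm will accept anything ≥ 0, so the union offers 0 and keeps 480.
Round 3 (the firm proposes): rejecting gives the union an expected 0.85 × 480 = 408, so the firm offers 408, keeping 72.
Round 2 (the union proposes): rejecting gives the firm an expected 0.85 × 72 = 61.2. The union offers 61.2 and keeps 480 − 61.2 = 418.8.
Round 1 (the firm proposes): rejecting gives the union an expected 0.85 × 418.8 = 355.98, so the firm offers 355.98, keeping 124.02.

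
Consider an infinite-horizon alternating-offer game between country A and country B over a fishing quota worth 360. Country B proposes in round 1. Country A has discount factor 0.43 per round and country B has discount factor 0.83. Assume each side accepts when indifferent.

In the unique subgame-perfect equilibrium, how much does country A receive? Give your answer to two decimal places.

40.92

When country B proposes, country A accepts any offer worth at least 0.43 times what country A would get by proposing next round; and vice versa.
This gives x = 360 − 0.43y and y = 360 − 0.83x, where x and y are each side's share when it proposes.
Hence (1 − 0.43·0.83)x = 360(1 − 0.43), i.e. 0.6431·x = 205.2.
x ≈ 319.0795; country A's share is 360 − x ≈ 40.9205.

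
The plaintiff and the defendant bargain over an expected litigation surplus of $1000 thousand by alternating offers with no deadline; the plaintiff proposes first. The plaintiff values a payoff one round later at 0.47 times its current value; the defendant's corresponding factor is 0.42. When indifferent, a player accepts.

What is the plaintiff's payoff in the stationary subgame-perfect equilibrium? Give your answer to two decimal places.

722.65

When the plaintiff proposes, the defendant accepts any offer worth at least 0.42 times what the defendant would get by proposing next round; and vice versa.
This gives x = 1000 − 0.42y and y = 1000 − 0.47x, where x and y are each side's share when it proposes.
Hence (1 − 0.42·0.47)x = 1000(1 − 0.42), i.e. 0.8026·x = 580.
x ≈ 722.6514; the defendant's share is 1000 − x ≈ 277.3486.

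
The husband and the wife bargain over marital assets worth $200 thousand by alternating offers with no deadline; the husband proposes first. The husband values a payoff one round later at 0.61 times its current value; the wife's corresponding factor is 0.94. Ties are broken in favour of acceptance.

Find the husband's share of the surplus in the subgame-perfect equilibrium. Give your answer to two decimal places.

28.13

When the husband proposes, the wife accepts any offer worth at least 0.94 times what the wife would get by proposing next round; and vice versa.
This gives x = 200 − 0.94y and y = 200 − 0.61x, where x and y are each side's share when it proposes.
Hence (1 − 0.94·0.61)x = 200(1 − 0.94), i.e. 0.4266·x = 12.
x ≈ 28.1294; the wife's share is 200 − x ≈ 171.8706.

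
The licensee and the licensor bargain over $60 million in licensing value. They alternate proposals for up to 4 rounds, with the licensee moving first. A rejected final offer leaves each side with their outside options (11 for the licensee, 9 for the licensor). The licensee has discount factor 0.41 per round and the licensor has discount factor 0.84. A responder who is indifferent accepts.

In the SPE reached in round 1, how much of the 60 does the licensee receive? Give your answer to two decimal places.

By backward induction:
Round 4 (the licensor proposes): the licensee gets 11 if talks fail, so the licensor offers 11 and keeps 49.
Round 3 (the licensee proposes): the licensor can get 49 next round, worth 0.84 × 49 = 41.16 now, so the licensee offers 41.16, keeping 18.84.
Round 2 (the licensor proposes): the licensee can get 18.84 next round, worth 0.41 × 18.84 = 7.7244 now; the licensor offers that and keeps 52.2756.
Round 1 (the licensee proposes): the licensor can get 52.2756 next round, worth 0.84 × 52.2756 = 43.911504 now, so the licensee offers 43.911504, keeping 16.088496.

16.09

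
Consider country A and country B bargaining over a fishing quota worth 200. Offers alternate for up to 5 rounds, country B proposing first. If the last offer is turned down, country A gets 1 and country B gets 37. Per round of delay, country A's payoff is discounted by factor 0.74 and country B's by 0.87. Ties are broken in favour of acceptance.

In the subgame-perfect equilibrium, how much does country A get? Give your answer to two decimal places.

32.04

Round 5 (country B proposes): country A gets 1 if talks fail, so country B offers 1 and keeps 199.
Round 4 (country A proposes): country B can get 199 next round, worth 0.87 × 199 = 173.13 now; country A offers that and keeps 26.87.
Round 3 (country B proposes): country A can get 26.87 next round, worth 0.74 × 26.87 = 19.8838 now; country B offers that and keeps 180.1162.
Round 2 (country A proposes): country B can get 180.1162 next round, worth 0.87 × 180.1162 = 156.701094 now. Country A offers 156.701094 and keeps 200 − 156.701094 = 43.298906.
Round 1 (country B proposes): country A can get 43.298906 next round, worth 0.74 × 43.298906 = 32.04119044 now, so country B offers 32.04119044, keeping 167.95880956.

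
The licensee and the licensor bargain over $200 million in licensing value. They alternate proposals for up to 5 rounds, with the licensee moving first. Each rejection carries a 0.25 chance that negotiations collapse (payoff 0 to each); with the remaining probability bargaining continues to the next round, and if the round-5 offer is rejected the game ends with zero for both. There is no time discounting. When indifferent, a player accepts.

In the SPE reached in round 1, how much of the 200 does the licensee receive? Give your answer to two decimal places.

Round 5 (the licensee proposes): rejection yields 0 for the licensor; the licensee offers 0 and keeps 200.
Round 4 (the licensor proposes): rejecting gives the licensee an expected 0.75 × 200 = 150. The licensor offers 150 and keeps 200 − 150 = 50.
Round 3 (the licensee proposes): rejecting gives the licensor an expected 0.75 × 50 = 37.5, so the licensee offers 37.5, keeping 162.5.
Round 2 (the licensor proposes): rejecting gives the licensee an expected 0.75 × 162.5 = 121.875; the licensor offers that and keeps 78.125.
Round 1 (the licensee proposes): rejecting gives the licensor an expected 0.75 × 78.125 = 58.59375; the licensee offers that and keeps 141.40625.

141.41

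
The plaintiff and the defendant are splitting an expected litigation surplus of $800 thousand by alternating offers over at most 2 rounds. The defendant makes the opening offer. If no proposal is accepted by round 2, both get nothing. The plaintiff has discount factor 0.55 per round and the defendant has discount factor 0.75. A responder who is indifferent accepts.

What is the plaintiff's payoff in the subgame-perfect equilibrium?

440

Round 2 (the plaintiff proposes): rejection yields 0 for the defendant; the plaintiff offers 0 and keeps 800.
Round 1 (the defendant proposes): the plaintiff can get 800 next round, worth 0.55 × 800 = 440 now. The defendant offers 440 and keeps 800 − 440 = 360.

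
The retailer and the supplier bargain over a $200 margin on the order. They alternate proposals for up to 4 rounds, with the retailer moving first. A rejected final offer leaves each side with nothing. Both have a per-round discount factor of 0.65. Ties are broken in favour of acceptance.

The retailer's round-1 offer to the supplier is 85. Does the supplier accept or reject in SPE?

Reject

Round 4 (the supplier proposes): the retailer will accept anything ≥ 0, so the supplier offers 0 and keeps 200.
Round 3 (the retailer proposes): the supplier can get 200 next round, worth 0.65 × 200 = 130 now. The retailer offers 130 and keeps 200 − 130 = 70.
Round 2 (the supplier proposes): the retailer can get 70 next round, worth 0.65 × 70 = 45.5 now, so the supplier offers 45.5, keeping 154.5.
So by rejecting in round 1, the supplier gets 154.5 next round, worth 0.65 × 154.5 = 100.425 now.
Offer 85 < 100.425, so the supplier rejects.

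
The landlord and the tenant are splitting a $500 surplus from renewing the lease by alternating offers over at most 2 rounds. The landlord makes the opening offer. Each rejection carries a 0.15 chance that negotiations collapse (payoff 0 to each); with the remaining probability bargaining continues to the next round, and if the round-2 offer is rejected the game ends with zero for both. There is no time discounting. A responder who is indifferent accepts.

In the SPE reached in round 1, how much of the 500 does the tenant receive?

Round 2 (the tenant proposes): rejection yields 0 for the landlord; the tenant offers 0 and keeps 500.
Round 1 (the landlord proposes): rejecting gives the tenant an expected 0.85 × 500 = 425, so the landlord offers 425, keeping 75.

425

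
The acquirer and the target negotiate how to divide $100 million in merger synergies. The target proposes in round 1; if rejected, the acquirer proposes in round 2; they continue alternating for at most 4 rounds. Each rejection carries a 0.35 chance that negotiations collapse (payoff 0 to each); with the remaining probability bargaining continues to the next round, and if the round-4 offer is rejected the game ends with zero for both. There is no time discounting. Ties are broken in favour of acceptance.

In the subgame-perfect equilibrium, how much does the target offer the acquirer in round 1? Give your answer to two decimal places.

Round 4 (the acquirer proposes): the target will accept anything ≥ 0, so the acquirer offers 0 and keeps 100.
Round 3 (the target proposes): rejecting gives the acquirer an expected 0.65 × 100 = 65, so the target offers 65, keeping 35.
Round 2 (the acquirer proposes): rejecting gives the target an expected 0.65 × 35 = 22.75. The acquirer offers 22.75 and keeps 100 − 22.75 = 77.25.
Round 1 (the target proposes): rejecting gives the acquirer an expected 0.65 × 77.25 = 50.2125. The target offers 50.2125 and keeps 100 − 50.2125 = 49.7875.

50.21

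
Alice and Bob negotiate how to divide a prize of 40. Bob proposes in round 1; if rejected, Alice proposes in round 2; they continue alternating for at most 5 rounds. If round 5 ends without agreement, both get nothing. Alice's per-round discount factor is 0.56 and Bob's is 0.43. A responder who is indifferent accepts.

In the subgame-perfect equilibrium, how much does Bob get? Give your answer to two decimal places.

24.16

Solve by backward induction from round 5.
Round 5 (Bob proposes): Alice will accept anything ≥ 0, so Bob offers 0 and keeps 40.
Round 4 (Alice proposes): Bob can get 40 next round, worth 0.43 × 40 = 17.2 now. Alice offers 17.2 and keeps 40 − 17.2 = 22.8.
Round 3 (Bob proposes): Alice can get 22.8 next round, worth 0.56 × 22.8 = 12.768 now; Bob offers that and keeps 27.232.
Round 2 (Alice proposes): Bob can get 27.232 next round, worth 0.43 × 27.232 = 11.70976 now, so Alice offers 11.70976, keeping 28.29024.
Round 1 (Bob proposes): Alice can get 28.29024 next round, worth 0.56 × 28.29024 = 15.8425344 now, so Bob offers 15.8425344, keeping 24.1574656.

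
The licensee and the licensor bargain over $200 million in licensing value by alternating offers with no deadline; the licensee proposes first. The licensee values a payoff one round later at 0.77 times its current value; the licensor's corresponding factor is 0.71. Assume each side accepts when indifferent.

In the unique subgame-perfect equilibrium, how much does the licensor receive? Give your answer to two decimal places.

72.05

In a stationary SPE each proposer offers the other exactly their discounted continuation value.
If the licensee keeps x when proposing and the licensor keeps y when proposing, then x = 200 − 0.71y and y = 200 − 0.77x.
Solving: x = 200(1 − 0.71) / (1 − 0.77·0.71) = 58 / 0.4533 ≈ 127.9506.
The licensor gets 200 − 127.9506 ≈ 72.0494.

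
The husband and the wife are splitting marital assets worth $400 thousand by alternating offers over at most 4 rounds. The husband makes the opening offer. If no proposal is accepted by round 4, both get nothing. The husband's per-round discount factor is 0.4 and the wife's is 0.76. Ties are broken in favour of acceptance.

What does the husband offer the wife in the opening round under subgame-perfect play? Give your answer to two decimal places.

Round 4 (the wife proposes): rejection yields 0 for the husband; the wife offers 0 and keeps 400.
Round 3 (the husband proposes): the wife can get 400 next round, worth 0.76 × 400 = 304 now, so the husband offers 304, keeping 96.
Round 2 (the wife proposes): the husband can get 96 next round, worth 0.4 × 96 = 38.4 now, so the wife offers 38.4, keeping 361.6.
Round 1 (the husband proposes): the wife can get 361.6 next round, worth 0.76 × 361.6 = 274.816 now, so the husband offers 274.816, keeping 125.184.

274.82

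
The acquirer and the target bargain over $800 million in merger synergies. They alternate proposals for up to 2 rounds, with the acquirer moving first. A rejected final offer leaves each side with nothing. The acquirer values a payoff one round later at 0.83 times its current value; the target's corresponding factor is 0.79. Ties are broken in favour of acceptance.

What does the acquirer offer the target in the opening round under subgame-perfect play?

Round 2 (the target proposes): the acquirer will accept anything ≥ 0, so the target offers 0 and keeps 800.
Round 1 (the acquirer proposes): the target can get 800 next round, worth 0.79 × 800 = 632 now; the acquirer offers that and keeps 168.

632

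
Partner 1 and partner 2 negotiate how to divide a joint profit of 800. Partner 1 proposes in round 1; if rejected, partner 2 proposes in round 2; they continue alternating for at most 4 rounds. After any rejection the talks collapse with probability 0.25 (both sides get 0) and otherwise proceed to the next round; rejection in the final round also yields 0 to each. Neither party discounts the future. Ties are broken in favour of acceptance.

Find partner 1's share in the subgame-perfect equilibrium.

312.5

By backward induction:
Round 4 (partner 2 proposes): rejection yields 0 for partner 1; partner 2 offers 0 and keeps 800.
Round 3 (partner 1 proposes): rejecting gives partner 2 an expected 0.75 × 800 = 600. Partner 1 offers 600 and keeps 800 − 600 = 200.
Round 2 (partner 2 proposes): rejecting gives partner 1 an expected 0.75 × 200 = 150. Partner 2 offers 150 and keeps 800 − 150 = 650.
Round 1 (partner 1 proposes): rejecting gives partner 2 an expected 0.75 × 650 = 487.5; partner 1 offers that and keeps 312.5.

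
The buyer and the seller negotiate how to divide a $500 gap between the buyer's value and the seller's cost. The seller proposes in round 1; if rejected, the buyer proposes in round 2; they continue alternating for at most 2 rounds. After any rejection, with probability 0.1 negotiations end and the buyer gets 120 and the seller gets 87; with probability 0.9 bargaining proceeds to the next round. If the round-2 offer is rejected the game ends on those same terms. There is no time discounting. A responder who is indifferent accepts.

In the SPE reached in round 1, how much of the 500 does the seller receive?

By backward induction:
Round 2 (the buyer proposes): the seller gets 87 if talks fail, so the buyer offers 87 and keeps 413.
Round 1 (the seller proposes): rejecting gives the buyer an expected 0.9 × 413 + 0.1 × 120 = 383.7. The seller offers 383.7 and keeps 500 − 383.7 = 116.3.

116.3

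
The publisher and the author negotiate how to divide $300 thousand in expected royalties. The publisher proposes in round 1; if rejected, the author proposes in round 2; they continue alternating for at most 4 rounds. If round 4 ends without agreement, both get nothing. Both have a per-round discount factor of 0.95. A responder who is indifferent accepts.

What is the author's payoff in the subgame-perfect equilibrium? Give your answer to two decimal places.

271.46

Round 4 (the author proposes): rejection yields 0 for the publisher; the author offers 0 and keeps 300.
Round 3 (the publisher proposes): the author can get 300 next round, worth 0.95 × 300 = 285 now, so the publisher offers 285, keeping 15.
Round 2 (the author proposes): the publisher can get 15 next round, worth 0.95 × 15 = 14.25 now. The author offers 14.25 and keeps 300 − 14.25 = 285.75.
Round 1 (the publisher proposes): the author can get 285.75 next round, worth 0.95 × 285.75 = 271.4625 now; the publisher offers that and keeps 28.5375.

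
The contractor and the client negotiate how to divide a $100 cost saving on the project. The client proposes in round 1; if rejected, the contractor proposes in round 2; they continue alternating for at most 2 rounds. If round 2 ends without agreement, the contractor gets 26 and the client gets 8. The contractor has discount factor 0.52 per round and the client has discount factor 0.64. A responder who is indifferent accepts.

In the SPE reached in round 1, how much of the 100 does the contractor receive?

47.84

By backward induction:
Round 2 (the contractor proposes): the client gets 8 if talks fail, so the contractor offers 8 and keeps 92.
Round 1 (the client proposes): the contractor can get 92 next round, worth 0.52 × 92 = 47.84 now, so the client offers 47.84, keeping 52.16.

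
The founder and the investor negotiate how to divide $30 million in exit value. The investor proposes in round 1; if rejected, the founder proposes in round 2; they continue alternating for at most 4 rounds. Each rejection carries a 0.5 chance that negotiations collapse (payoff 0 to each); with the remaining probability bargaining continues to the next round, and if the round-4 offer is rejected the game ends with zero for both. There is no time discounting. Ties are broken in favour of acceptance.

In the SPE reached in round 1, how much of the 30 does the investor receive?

Round 4 (the founder proposes): rejection yields 0 for the investor; the founder offers 0 and keeps 30.
Round 3 (the investor proposes): rejecting gives the founder an expected 0.5 × 30 = 15, so the investor offers 15, keeping 15.
Round 2 (the founder proposes): rejecting gives the investor an expected 0.5 × 15 = 7.5. The founder offers 7.5 and keeps 30 − 7.5 = 22.5.
Round 1 (the investor proposes): rejecting gives the founder an expected 0.5 × 22.5 = 11.25. The investor offers 11.25 and keeps 30 − 11.25 = 18.75.

18.75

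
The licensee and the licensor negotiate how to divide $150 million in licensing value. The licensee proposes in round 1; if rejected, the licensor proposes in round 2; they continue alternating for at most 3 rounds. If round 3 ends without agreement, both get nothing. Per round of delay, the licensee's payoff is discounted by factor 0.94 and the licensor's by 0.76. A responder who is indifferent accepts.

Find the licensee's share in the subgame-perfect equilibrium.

Round 3 (the licensee proposes): rejection yields 0 for the licensor; the licensee offers 0 and keeps 150.
Round 2 (the licensor proposes): the licensee can get 150 next round, worth 0.94 × 150 = 141 now, so the licensor offers 141, keeping 9.
Round 1 (the licensee proposes): the licensor can get 9 next round, worth 0.76 × 9 = 6.84 now; the licensee offers that and keeps 143.16.

143.16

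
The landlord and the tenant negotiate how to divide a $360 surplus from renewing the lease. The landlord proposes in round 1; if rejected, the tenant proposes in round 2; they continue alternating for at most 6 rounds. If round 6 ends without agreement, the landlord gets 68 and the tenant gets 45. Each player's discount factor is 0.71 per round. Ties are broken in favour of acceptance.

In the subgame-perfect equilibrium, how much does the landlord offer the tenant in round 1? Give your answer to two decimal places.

Round 6 (the tenant proposes): the landlord gets 68 if talks fail, so the tenant offers 68 and keeps 292.
Round 5 (the landlord proposes): the tenant can get 292 next round, worth 0.71 × 292 = 207.32 now. The landlord offers 207.32 and keeps 360 − 207.32 = 152.68.
Round 4 (the tenant proposes): the landlord can get 152.68 next round, worth 0.71 × 152.68 = 108.4028 now. The tenant offers 108.4028 and keeps 360 − 108.4028 = 251.5972.
Round 3 (the landlord proposes): the tenant can get 251.5972 next round, worth 0.71 × 251.5972 = 178.634012 now, so the landlord offers 178.634012, keeping 181.365988.
Round 2 (the tenant proposes): the landlord can get 181.365988 next round, worth 0.71 × 181.365988 = 128.76985148 now. The tenant offers 128.76985148 and keeps 360 − 128.76985148 = 231.23014852.
Round 1 (the landlord proposes): the tenant can get 231.23014852 next round, worth 0.71 × 231.23014852 = 164.1734054492 now. The landlord offers 164.1734054492 and keeps 360 − 164.1734054492 = 195.8265945508.

164.17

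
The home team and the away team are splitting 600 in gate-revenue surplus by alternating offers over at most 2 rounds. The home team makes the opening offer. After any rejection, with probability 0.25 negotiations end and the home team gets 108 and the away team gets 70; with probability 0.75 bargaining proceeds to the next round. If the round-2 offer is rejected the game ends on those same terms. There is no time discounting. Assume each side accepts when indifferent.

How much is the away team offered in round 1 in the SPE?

By backward induction:
Round 2 (the away team proposes): the home team gets 108 if talks fail, so the away team offers 108 and keeps 492.
Round 1 (the home team proposes): rejecting gives the away team an expected 0.75 × 492 + 0.25 × 70 = 386.5. The home team offers 386.5 and keeps 600 − 386.5 = 213.5.

386.5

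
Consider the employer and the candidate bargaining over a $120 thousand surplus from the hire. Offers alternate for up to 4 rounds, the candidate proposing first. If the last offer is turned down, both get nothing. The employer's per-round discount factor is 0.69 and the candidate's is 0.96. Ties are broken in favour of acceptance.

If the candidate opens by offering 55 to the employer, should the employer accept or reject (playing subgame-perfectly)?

Reject

Work out the employer's continuation value if the offer is rejected.
Round 4 (the employer proposes): the candidate will accept anything ≥ 0, so the employer offers 0 and keeps 120.
Round 3 (the candidate proposes): the employer can get 120 next round, worth 0.69 × 120 = 82.8 now, so the candidate offers 82.8, keeping 37.2.
Round 2 (the employer proposes): the candidate can get 37.2 next round, worth 0.96 × 37.2 = 35.712 now, so the employer offers 35.712, keeping 84.288.
So by rejecting in round 1, the employer gets 84.288 next round, worth 0.69 × 84.288 = 58.15872 now.
Offer 55 < 58.15872, so the employer rejects.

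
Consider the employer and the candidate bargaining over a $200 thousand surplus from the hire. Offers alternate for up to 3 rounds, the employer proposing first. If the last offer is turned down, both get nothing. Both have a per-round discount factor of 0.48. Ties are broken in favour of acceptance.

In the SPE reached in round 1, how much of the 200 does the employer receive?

Round 3 (the employer proposes): the candidate will accept anything ≥ 0, so the employer offers 0 and keeps 200.
Round 2 (the candidate proposes): the employer can get 200 next round, worth 0.48 × 200 = 96 now; the candidate offers that and keeps 104.
Round 1 (the employer proposes): the candidate can get 104 next round, worth 0.48 × 104 = 49.92 now; the employer offers that and keeps 150.08.

150.08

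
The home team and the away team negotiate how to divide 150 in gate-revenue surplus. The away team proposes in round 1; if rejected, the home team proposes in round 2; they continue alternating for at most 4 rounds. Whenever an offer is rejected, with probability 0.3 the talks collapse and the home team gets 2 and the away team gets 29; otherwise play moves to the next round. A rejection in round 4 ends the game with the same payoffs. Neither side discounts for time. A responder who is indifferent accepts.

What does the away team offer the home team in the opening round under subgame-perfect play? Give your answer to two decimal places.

By backward induction:
Round 4 (the home team proposes): the away team gets 29 if talks fail, so the home team offers 29 and keeps 121.
Round 3 (the away team proposes): rejecting gives the home team an expected 0.7 × 121 + 0.3 × 2 = 85.3; the away team offers that and keeps 64.7.
Round 2 (the home team proposes): rejecting gives the away team an expected 0.7 × 64.7 + 0.3 × 29 = 53.99, so the home team offers 53.99, keeping 96.01.
Round 1 (the away team proposes): rejecting gives the home team an expected 0.7 × 96.01 + 0.3 × 2 = 67.807. The away team offers 67.807 and keeps 150 − 67.807 = 82.193.

67.81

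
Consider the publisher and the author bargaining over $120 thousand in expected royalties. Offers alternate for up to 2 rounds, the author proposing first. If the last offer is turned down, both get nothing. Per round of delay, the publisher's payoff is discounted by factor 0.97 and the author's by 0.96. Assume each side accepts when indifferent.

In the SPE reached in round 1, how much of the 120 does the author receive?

Round 2 (the publisher proposes): rejection yields 0 for the author; the publisher offers 0 and keeps 120.
Round 1 (the author proposes): the publisher can get 120 next round, worth 0.97 × 120 = 116.4 now; the author offers that and keeps 3.6.

3.6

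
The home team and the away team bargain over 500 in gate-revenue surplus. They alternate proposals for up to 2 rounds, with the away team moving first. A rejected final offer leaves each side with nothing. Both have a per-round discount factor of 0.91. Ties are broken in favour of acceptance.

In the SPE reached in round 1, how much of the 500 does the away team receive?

45

Round 2 (the home team proposes): the away team will accept anything ≥ 0, so the home team offers 0 and keeps 500.
Round 1 (the away team proposes): the home team can get 500 next round, worth 0.91 × 500 = 455 now; the away team offers that and keeps 45.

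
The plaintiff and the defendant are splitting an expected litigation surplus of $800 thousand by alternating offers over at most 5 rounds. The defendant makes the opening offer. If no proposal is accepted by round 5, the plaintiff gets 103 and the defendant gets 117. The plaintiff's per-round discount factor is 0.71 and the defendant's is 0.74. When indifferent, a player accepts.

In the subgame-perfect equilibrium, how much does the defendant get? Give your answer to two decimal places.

546.30

Round 5 (the defendant proposes): the plaintiff gets 103 if talks fail, so the defendant offers 103 and keeps 697.
Round 4 (the plaintiff proposes): the defendant can get 697 next round, worth 0.74 × 697 = 515.78 now; the plaintiff offers that and keeps 284.22.
Round 3 (the defendant proposes): the plaintiff can get 284.22 next round, worth 0.71 × 284.22 = 201.7962 now; the defendant offers that and keeps 598.2038.
Round 2 (the plaintiff proposes): the defendant can get 598.2038 next round, worth 0.74 × 598.2038 = 442.670812 now; the plaintiff offers that and keeps 357.329188.
Round 1 (the defendant proposes): the plaintiff can get 357.329188 next round, worth 0.71 × 357.329188 = 253.70372348 now. The defendant offers 253.70372348 and keeps 800 − 253.70372348 = 546.29627652.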